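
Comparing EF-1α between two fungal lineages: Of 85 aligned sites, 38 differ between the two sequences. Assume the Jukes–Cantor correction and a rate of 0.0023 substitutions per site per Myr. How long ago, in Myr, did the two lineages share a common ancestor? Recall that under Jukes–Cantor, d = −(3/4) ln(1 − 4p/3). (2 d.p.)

147.80

p = 38/85 ≈ 0.447059.
d = −(3/4) ln(1 − 4p/3) = −0.75 ln(1 − 0.596079) = −0.75 ln(0.403921)
  = −0.75 × (-0.906536) = 0.679902 substitutions/site.
Under a molecular clock d = 2μt, so t = d/(2μ) = 0.679902 / (2 × 0.0023) = 147.80 Myr.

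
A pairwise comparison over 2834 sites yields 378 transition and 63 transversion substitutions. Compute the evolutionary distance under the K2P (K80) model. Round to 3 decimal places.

P = 378/2834 ≈ 0.13338 and Q = 63/2834 ≈ 0.02223.
Under the Kimura two-parameter model, d = −½ ln(1 − 2P − Q) − ¼ ln(1 − 2Q).
1 − 2P − Q = 0.71101, giving −½ ln(0.71101) = 0.170534.
1 − 2Q = 0.95554, giving −¼ ln(0.95554) = 0.011370.
d = 0.170534 + 0.011370 = 0.181904.

0.182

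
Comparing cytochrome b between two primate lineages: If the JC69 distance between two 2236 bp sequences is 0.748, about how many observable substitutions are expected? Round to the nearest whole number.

1058

Invert JC69: p = (3/4)(1 − e^(−4d/3)) = 0.75 × (1 − e^(-0.997333)) = 0.75 × (1 − 0.368862) = 0.473354.
Expected differing sites = pL ≈ 0.473354 × 2236 = 1058.419544 ≈ 1058.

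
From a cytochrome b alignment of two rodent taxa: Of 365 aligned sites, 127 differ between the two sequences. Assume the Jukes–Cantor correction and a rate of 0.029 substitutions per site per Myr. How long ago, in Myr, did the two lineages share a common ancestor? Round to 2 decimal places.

8.06

p = 127/365 ≈ 0.347945.
d = −(3/4) ln(1 − 4p/3) = −0.75 ln(1 − 0.463927) = −0.75 ln(0.536073)
  = −0.75 × (-0.623485) = 0.467614 substitutions/site.
Under a molecular clock d = 2μt, so t = d/(2μ) = 0.467614 / (2 × 0.029) = 8.06 Myr.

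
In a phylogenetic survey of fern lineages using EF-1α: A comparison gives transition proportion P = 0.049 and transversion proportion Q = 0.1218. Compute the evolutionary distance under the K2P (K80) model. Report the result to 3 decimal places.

Under the Kimura two-parameter model, d = −½ ln(1 − 2P − Q) − ¼ ln(1 − 2Q).
1 − 2P − Q = 0.7802, giving −½ ln(0.7802) = 0.124102.
1 − 2Q = 0.7564, giving −¼ ln(0.7564) = 0.069796.
d = 0.124102 + 0.069796 = 0.193898.

0.194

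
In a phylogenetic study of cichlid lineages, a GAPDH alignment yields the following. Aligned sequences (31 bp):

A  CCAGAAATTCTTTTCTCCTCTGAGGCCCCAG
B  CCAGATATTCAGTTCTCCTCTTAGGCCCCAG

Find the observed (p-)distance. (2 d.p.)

The sequences differ at 4 of 31 positions (sites 6, 11, 12, 22).
p = 4/31 = 0.129032… ≈ 0.13 (to 2 d.p.).

0.13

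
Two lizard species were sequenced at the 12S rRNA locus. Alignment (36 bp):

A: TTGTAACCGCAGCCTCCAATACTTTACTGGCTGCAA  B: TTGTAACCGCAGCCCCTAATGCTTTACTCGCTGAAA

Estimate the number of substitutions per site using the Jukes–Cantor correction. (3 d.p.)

0.154

The sequences differ at 5 of 36 sites (15, 17, 21, 29, 34), so p = 5/36 ≈ 0.138889.
d = −(3/4) ln(1 − 4p/3) = −0.75 ln(1 − 0.185185) = −0.75 ln(0.814815)
  = −0.75 × (-0.204794) = 0.153596 substitutions/site.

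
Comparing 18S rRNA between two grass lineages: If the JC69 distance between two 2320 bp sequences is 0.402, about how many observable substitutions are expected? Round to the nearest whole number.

722

Invert JC69: p = (3/4)(1 − e^(−4d/3)) = 0.75 × (1 − e^(-0.536)) = 0.75 × (1 − 0.585084) = 0.311187.
Expected differing sites = pL ≈ 0.311187 × 2320 = 721.95384 ≈ 722.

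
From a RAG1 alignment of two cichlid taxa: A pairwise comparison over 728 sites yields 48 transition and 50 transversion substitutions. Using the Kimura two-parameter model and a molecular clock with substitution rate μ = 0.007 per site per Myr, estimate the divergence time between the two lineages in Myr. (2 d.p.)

10.63

P = 48/728 ≈ 0.065934 and Q = 50/728 ≈ 0.068681.
Under the Kimura two-parameter model, d = −½ ln(1 − 2P − Q) − ¼ ln(1 − 2Q).
1 − 2P − Q = 0.799451, giving −½ ln(0.799451) = 0.111915.
1 − 2Q = 0.862638, giving −¼ ln(0.862638) = 0.036940.
d = 0.111915 + 0.036940 = 0.148855.
Under a molecular clock d = 2μt, so t = d/(2μ) = 0.148855 / (2 × 0.007) = 10.63 Myr.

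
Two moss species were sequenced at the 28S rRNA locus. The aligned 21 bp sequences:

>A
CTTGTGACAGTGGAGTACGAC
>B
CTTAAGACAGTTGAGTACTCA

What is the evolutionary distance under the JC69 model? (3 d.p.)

The sequences differ at 6 of 21 sites (4, 5, 12, 19, 20, 21), so p = 6/21 ≈ 0.285714.
d = −(3/4) ln(1 − 4p/3) = −0.75 ln(1 − 0.380952) = −0.75 ln(0.619048)
  = −0.75 × (-0.479572) = 0.359679 substitutions/site.

0.360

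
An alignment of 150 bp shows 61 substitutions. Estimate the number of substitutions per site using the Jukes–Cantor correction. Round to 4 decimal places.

0.5860

p = 61/150 ≈ 0.406667.
d = −(3/4) ln(1 − 4p/3) = −0.75 ln(1 − 0.542223) = −0.75 ln(0.457777)
  = −0.75 × (-0.781373) = 0.586030 substitutions/site.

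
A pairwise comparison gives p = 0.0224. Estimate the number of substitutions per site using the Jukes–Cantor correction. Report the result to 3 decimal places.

d = −(3/4) ln(1 − 4p/3) = −0.75 ln(1 − 0.029867) = −0.75 ln(0.970133)
  = −0.75 × (-0.030322) = 0.022742 substitutions/site.

0.023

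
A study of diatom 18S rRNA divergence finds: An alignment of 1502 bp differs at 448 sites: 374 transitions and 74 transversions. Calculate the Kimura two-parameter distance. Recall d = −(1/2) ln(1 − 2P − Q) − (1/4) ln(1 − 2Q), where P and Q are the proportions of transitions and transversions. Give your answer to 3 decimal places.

0.422

P = 374/1502 ≈ 0.249001 and Q = 74/1502 ≈ 0.049268.
Under the Kimura two-parameter model, d = −½ ln(1 − 2P − Q) − ¼ ln(1 − 2Q).
1 − 2P − Q = 0.45273, giving −½ ln(0.45273) = 0.396230.
1 − 2Q = 0.901464, giving −¼ ln(0.901464) = 0.025934.
d = 0.396230 + 0.025934 = 0.422164.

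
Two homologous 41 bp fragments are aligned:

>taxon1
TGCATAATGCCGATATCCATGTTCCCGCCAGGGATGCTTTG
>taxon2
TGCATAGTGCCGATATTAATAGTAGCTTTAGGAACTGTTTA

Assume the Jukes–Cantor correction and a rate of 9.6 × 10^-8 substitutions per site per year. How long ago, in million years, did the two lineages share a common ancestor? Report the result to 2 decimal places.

The sequences differ at 15 of 41 sites, so p = 15/41 ≈ 0.365854.
d = −(3/4) ln(1 − 4p/3) = −0.75 ln(1 − 0.487805) = −0.75 ln(0.512195)
  = −0.75 × (-0.669050) = 0.501788 substitutions/site.
Under a molecular clock d = 2μt, so t = d/(2μ) = 0.501788 / (2 × 9.6 × 10^-8) = 2.61 million years.

2.61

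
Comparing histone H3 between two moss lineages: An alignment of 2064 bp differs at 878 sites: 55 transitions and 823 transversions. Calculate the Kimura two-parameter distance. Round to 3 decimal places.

0.700

P = 55/2064 ≈ 0.026647 and Q = 823/2064 ≈ 0.39874.
Under the Kimura two-parameter model, d = −½ ln(1 − 2P − Q) − ¼ ln(1 − 2Q).
1 − 2P − Q = 0.547966, giving −½ ln(0.547966) = 0.300771.
1 − 2Q = 0.20252, giving −¼ ln(0.20252) = 0.399229.
d = 0.300771 + 0.399229 = 0.700000.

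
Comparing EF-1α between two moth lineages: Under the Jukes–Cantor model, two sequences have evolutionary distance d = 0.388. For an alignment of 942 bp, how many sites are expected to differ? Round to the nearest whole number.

285

Invert JC69: p = (3/4)(1 − e^(−4d/3)) = 0.75 × (1 − e^(-0.517333)) = 0.75 × (1 − 0.596108) = 0.302919.
Expected differing sites = pL ≈ 0.302919 × 942 = 285.349698 ≈ 285.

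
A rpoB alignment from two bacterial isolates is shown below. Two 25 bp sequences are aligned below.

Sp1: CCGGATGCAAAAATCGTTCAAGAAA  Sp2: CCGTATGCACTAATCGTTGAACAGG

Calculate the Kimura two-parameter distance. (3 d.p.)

Of 25 sites, 2 differences are transitions and 5 are transversions, so P = 2/25 = 0.08 and Q = 5/25 = 0.2.
Under the Kimura two-parameter model, d = −½ ln(1 − 2P − Q) − ¼ ln(1 − 2Q).
1 − 2P − Q = 0.64, giving −½ ln(0.64) = 0.223144.
1 − 2Q = 0.6, giving −¼ ln(0.6) = 0.127706.
d = 0.223144 + 0.127706 = 0.350850.

0.351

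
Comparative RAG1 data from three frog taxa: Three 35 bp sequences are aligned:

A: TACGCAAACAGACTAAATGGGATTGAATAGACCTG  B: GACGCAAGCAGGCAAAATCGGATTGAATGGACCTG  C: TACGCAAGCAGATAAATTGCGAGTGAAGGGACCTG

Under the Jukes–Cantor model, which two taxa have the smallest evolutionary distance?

A and B

A–B: 6/35 differ, p = 0.171, d = 0.195.
A–C: 8/35 differ, p = 0.229, d = 0.273.
B–C: 8/35 differ, p = 0.229, d = 0.273.
The smallest distance is between A and B.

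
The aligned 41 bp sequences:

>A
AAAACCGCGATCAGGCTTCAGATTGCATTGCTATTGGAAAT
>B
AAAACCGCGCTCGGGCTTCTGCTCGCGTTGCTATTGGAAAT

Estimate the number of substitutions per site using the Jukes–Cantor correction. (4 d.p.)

0.1628

The sequences differ at 6 of 41 sites (10, 13, 20, 22, 24, 27), so p = 6/41 ≈ 0.146341.
d = −(3/4) ln(1 − 4p/3) = −0.75 ln(1 − 0.195121) = −0.75 ln(0.804879)
  = −0.75 × (-0.217063) = 0.162797 substitutions/site.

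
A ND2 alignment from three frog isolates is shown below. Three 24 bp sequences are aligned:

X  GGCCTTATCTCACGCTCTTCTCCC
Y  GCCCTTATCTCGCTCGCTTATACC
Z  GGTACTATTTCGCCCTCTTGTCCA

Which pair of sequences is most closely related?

X and Y

X–Y: 6/24 differ, p = 0.250, d = 0.304.
X–Z: 8/24 differ, p = 0.333, d = 0.441.
Y–Z: 10/24 differ, p = 0.417, d = 0.608.
The smallest distance is between X and Y.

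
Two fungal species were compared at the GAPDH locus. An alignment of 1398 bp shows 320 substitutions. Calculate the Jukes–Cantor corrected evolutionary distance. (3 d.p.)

0.273

p = 320/1398 ≈ 0.228898.
d = −(3/4) ln(1 − 4p/3) = −0.75 ln(1 − 0.305197) = −0.75 ln(0.694803)
  = −0.75 × (-0.364127) = 0.273095 substitutions/site.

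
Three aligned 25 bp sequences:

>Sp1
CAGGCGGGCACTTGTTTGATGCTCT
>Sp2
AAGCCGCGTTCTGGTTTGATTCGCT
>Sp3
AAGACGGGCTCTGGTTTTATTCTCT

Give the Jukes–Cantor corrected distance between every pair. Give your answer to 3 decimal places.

Sp1–Sp2: 8/25 sites differ → p = 0.32, d = −0.75 ln(1 − 0.426667) = 0.417216 ≈ 0.417.
Sp1–Sp3: 6/25 sites differ → p = 0.24, d = −0.75 ln(1 − 0.32) = 0.289247 ≈ 0.289.
Sp2–Sp3: 5/25 sites differ → p = 0.2, d = −0.75 ln(1 − 0.266667) = 0.232617 ≈ 0.233.

d(Sp1,Sp2) = 0.417, d(Sp1,Sp3) = 0.289, d(Sp2,Sp3) = 0.233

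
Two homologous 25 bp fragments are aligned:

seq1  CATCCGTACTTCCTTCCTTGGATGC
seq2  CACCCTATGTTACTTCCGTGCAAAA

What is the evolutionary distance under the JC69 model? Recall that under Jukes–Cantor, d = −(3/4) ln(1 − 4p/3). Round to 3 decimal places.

0.663

The sequences differ at 11 of 25 sites, so p = 11/25 = 0.44.
d = −(3/4) ln(1 − 4p/3) = −0.75 ln(1 − 0.586667) = −0.75 ln(0.413333)
  = −0.75 × (-0.883502) = 0.662627 substitutions/site.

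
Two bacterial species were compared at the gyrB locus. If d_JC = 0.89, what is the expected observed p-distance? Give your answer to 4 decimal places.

0.5211

p = (3/4)(1 − e^(−4d/3)) = 0.75 × (1 − e^(-1.186667)) = 0.75 × (1 − 0.305237) = 0.521072.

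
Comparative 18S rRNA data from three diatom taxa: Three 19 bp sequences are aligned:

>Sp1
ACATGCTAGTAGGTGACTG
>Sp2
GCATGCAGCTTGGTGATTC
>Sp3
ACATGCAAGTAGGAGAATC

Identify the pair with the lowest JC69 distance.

Sp1–Sp2: 7/19 differ, p = 0.368, d = 0.507.
Sp1–Sp3: 4/19 differ, p = 0.211, d = 0.247.
Sp2–Sp3: 6/19 differ, p = 0.316, d = 0.410.
The smallest distance is between Sp1 and Sp3.

Sp1 and Sp3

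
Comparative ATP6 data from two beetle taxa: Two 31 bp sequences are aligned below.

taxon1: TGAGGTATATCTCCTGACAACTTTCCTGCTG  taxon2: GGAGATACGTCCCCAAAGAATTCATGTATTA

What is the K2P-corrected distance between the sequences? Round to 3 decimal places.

1.121

Of 31 sites, 11 differences are transitions and 5 are transversions, so P = 11/31 ≈ 0.354839 and Q = 5/31 ≈ 0.16129.
Under the Kimura two-parameter model, d = −½ ln(1 − 2P − Q) − ¼ ln(1 − 2Q).
1 − 2P − Q = 0.129032, giving −½ ln(0.129032) = 1.023847.
1 − 2Q = 0.67742, giving −¼ ln(0.67742) = 0.097366.
d = 1.023847 + 0.097366 = 1.121213.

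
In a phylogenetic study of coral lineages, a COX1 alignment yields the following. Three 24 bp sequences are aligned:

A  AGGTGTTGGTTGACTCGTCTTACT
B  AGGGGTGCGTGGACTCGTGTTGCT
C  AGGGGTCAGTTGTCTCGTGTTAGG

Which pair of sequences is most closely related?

A and B

A–B: 6/24 differ, p = 0.250, d = 0.304.
A–C: 7/24 differ, p = 0.292, d = 0.369.
B–C: 7/24 differ, p = 0.292, d = 0.369.
The smallest distance is between A and B.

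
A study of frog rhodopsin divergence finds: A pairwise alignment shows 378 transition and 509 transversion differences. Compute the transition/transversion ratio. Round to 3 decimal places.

R = 378/509 = 0.742632… ≈ 0.743 (to 3 d.p.).

0.743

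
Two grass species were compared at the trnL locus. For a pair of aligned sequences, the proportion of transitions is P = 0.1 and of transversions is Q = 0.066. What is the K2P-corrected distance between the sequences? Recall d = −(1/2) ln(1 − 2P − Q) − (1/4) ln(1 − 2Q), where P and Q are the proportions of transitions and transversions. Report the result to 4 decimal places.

Under the Kimura two-parameter model, d = −½ ln(1 − 2P − Q) − ¼ ln(1 − 2Q).
1 − 2P − Q = 0.734, giving −½ ln(0.734) = 0.154623.
1 − 2Q = 0.868, giving −¼ ln(0.868) = 0.035391.
d = 0.154623 + 0.035391 = 0.190014.

0.1900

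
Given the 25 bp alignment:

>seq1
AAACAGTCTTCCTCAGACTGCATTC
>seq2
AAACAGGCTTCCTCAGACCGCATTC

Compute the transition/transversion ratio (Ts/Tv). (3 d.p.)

Transitions are A↔G and C↔T; transversions are all other mismatches.
Transitions: 1. Transversions: 1.
R = 1/1 = 1.000.

1.000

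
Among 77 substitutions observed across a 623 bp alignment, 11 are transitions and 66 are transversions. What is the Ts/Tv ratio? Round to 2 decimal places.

R = 11/66 = 0.166666… ≈ 0.17 (to 2 d.p.).

0.17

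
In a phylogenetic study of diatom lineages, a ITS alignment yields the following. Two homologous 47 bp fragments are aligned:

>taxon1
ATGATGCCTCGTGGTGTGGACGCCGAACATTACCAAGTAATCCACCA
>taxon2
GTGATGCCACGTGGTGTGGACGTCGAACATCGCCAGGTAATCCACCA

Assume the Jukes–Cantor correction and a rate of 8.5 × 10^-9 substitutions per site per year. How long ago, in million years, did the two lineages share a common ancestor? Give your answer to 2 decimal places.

8.23

The sequences differ at 6 of 47 sites (1, 9, 23, 31, 32, 36), so p = 6/47 ≈ 0.12766.
d = −(3/4) ln(1 − 4p/3) = −0.75 ln(1 − 0.170213) = −0.75 ln(0.829787)
  = −0.75 × (-0.186586) = 0.139940 substitutions/site.
Under a molecular clock d = 2μt, so t = d/(2μ) = 0.139940 / (2 × 8.5 × 10^-9) = 8.23 million years.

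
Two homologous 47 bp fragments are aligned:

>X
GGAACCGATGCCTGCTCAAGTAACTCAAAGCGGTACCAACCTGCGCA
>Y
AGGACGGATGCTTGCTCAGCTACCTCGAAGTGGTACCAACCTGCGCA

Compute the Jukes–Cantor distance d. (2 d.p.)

The sequences differ at 9 of 47 sites (1, 3, 6, 12, 19, 20, 23, 27, 31), so p = 9/47 ≈ 0.191489.
d = −(3/4) ln(1 − 4p/3) = −0.75 ln(1 − 0.255319) = −0.75 ln(0.744681)
  = −0.75 × (-0.294799) = 0.221099 substitutions/site.

0.22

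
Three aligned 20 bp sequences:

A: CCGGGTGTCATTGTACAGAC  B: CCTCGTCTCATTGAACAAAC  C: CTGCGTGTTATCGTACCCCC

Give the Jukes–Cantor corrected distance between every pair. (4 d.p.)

A–B: 5/20 sites differ → p = 0.25, d = −0.75 ln(1 − 0.333333) = 0.304098 ≈ 0.3041.
A–C: 7/20 sites differ → p = 0.35, d = −0.75 ln(1 − 0.466667) = 0.471457 ≈ 0.4715.
B–C: 9/20 sites differ → p = 0.45, d = −0.75 ln(1 − 0.6) = 0.687218 ≈ 0.6872.

d(A,B) = 0.3041, d(A,C) = 0.4715, d(B,C) = 0.6872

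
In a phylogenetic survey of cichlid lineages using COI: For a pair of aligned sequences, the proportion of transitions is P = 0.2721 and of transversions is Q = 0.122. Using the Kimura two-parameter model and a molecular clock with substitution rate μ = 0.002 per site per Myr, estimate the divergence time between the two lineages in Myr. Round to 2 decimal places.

Under the Kimura two-parameter model, d = −½ ln(1 − 2P − Q) − ¼ ln(1 − 2Q).
1 − 2P − Q = 0.3338, giving −½ ln(0.3338) = 0.548607.
1 − 2Q = 0.756, giving −¼ ln(0.756) = 0.069928.
d = 0.548607 + 0.069928 = 0.618535.
Under a molecular clock d = 2μt, so t = d/(2μ) = 0.618535 / (2 × 0.002) = 154.63 Myr.

154.63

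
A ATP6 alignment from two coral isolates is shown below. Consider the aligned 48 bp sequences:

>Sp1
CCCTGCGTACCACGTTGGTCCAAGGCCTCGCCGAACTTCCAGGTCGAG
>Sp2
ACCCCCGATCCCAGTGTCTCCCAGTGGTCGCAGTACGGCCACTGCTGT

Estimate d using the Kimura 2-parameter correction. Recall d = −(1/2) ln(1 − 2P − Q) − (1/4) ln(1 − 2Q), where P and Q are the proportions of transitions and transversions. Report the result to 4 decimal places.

Of 48 sites, 2 differences are transitions and 22 are transversions, so P = 2/48 ≈ 0.041667 and Q = 22/48 ≈ 0.458333.
Under the Kimura two-parameter model, d = −½ ln(1 − 2P − Q) − ¼ ln(1 − 2Q).
1 − 2P − Q = 0.458333, giving −½ ln(0.458333) = 0.390080.
1 − 2Q = 0.083334, giving −¼ ln(0.083334) = 0.621225.
d = 0.390080 + 0.621225 = 1.011305.

1.0113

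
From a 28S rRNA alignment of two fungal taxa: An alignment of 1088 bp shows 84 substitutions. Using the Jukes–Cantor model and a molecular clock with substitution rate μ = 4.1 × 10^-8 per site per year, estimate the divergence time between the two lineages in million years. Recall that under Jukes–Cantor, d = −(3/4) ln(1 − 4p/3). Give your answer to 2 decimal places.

p = 84/1088 ≈ 0.077206.
d = −(3/4) ln(1 − 4p/3) = −0.75 ln(1 − 0.102941) = −0.75 ln(0.897059)
  = −0.75 × (-0.108634) = 0.081476 substitutions/site.
Under a molecular clock d = 2μt, so t = d/(2μ) = 0.081476 / (2 × 4.1 × 10^-8) = 0.99 million years.

0.99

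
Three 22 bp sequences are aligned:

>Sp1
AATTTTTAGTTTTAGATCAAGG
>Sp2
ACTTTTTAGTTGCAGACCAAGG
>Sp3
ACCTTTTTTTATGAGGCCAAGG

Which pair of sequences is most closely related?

Sp1 and Sp2

Sp1–Sp2: 4/22 differ, p = 0.182, d = 0.208.
Sp1–Sp3: 8/22 differ, p = 0.364, d = 0.497.
Sp2–Sp3: 7/22 differ, p = 0.318, d = 0.414.
The smallest distance is between Sp1 and Sp2.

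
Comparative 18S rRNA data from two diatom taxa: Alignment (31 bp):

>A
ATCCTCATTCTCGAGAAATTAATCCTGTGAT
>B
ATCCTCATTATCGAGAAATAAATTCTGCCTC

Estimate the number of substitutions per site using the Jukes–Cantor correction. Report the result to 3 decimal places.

0.269

The sequences differ at 7 of 31 sites (10, 20, 24, 28, 29, 30, 31), so p = 7/31 ≈ 0.225806.
d = −(3/4) ln(1 − 4p/3) = −0.75 ln(1 − 0.301075) = −0.75 ln(0.698925)
  = −0.75 × (-0.358212) = 0.268659 substitutions/site.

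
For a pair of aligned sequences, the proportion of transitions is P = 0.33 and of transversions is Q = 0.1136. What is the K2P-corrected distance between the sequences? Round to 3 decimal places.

0.807

Under the Kimura two-parameter model, d = −½ ln(1 − 2P − Q) − ¼ ln(1 − 2Q).
1 − 2P − Q = 0.2264, giving −½ ln(0.2264) = 0.742726.
1 − 2Q = 0.7728, giving −¼ ln(0.7728) = 0.064434.
d = 0.742726 + 0.064434 = 0.807160.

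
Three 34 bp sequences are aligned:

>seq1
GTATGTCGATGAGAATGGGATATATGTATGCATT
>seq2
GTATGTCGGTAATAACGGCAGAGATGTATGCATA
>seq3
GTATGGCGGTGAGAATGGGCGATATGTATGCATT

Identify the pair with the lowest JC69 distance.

seq1 and seq3

seq1–seq2: 8/34 differ, p = 0.235, d = 0.282.
seq1–seq3: 4/34 differ, p = 0.118, d = 0.128.
seq2–seq3: 8/34 differ, p = 0.235, d = 0.282.
The smallest distance is between seq1 and seq3.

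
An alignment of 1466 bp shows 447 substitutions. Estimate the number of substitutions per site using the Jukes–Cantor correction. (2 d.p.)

0.39

p = 447/1466 ≈ 0.304911.
d = −(3/4) ln(1 − 4p/3) = −0.75 ln(1 − 0.406548) = −0.75 ln(0.593452)
  = −0.75 × (-0.521799) = 0.391349 substitutions/site.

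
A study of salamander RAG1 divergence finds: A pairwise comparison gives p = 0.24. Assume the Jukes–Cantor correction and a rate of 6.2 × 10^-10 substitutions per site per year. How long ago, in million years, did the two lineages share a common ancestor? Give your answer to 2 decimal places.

233.26

d = −(3/4) ln(1 − 4p/3) = −0.75 ln(1 − 0.32) = −0.75 ln(0.68)
  = −0.75 × (-0.385662) = 0.289247 substitutions/site.
Under a molecular clock d = 2μt, so t = d/(2μ) = 0.289247 / (2 × 6.2 × 10^-10) = 233.26 million years.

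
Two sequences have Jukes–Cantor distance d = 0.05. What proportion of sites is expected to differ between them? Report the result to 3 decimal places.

0.048

p = (3/4)(1 − e^(−4d/3)) = 0.75 × (1 − e^(-0.066667)) = 0.75 × (1 − 0.935507) = 0.048370.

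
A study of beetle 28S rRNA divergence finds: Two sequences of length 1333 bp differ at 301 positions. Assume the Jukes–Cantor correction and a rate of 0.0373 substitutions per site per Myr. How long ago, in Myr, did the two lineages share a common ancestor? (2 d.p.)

3.60

p = 301/1333 ≈ 0.225806.
d = −(3/4) ln(1 − 4p/3) = −0.75 ln(1 − 0.301075) = −0.75 ln(0.698925)
  = −0.75 × (-0.358212) = 0.268659 substitutions/site.
Under a molecular clock d = 2μt, so t = d/(2μ) = 0.268659 / (2 × 0.0373) = 3.60 Myr.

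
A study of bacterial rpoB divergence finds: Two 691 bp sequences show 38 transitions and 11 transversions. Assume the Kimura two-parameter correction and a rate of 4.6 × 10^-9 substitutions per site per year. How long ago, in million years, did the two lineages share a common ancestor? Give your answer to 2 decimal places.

P = 38/691 ≈ 0.054993 and Q = 11/691 ≈ 0.015919.
Under the Kimura two-parameter model, d = −½ ln(1 − 2P − Q) − ¼ ln(1 − 2Q).
1 − 2P − Q = 0.874095, giving −½ ln(0.874095) = 0.067283.
1 − 2Q = 0.968162, giving −¼ ln(0.968162) = 0.008089.
d = 0.067283 + 0.008089 = 0.075372.
Under a molecular clock d = 2μt, so t = d/(2μ) = 0.075372 / (2 × 4.6 × 10^-9) = 8.19 million years.

8.19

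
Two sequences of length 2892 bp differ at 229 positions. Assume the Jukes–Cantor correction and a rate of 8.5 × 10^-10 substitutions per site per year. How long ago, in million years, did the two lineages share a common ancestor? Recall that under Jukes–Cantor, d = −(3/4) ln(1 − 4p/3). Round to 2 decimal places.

p = 229/2892 ≈ 0.079184.
d = −(3/4) ln(1 − 4p/3) = −0.75 ln(1 − 0.105579) = −0.75 ln(0.894421)
  = −0.75 × (-0.111579) = 0.083684 substitutions/site.
Under a molecular clock d = 2μt, so t = d/(2μ) = 0.083684 / (2 × 8.5 × 10^-10) = 49.23 million years.

49.23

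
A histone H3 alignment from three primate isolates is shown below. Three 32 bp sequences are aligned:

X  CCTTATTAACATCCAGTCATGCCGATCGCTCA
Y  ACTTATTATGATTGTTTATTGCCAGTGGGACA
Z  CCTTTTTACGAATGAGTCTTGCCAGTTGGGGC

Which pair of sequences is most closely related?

Y and Z

X–Y: 14/32 differ, p = 0.438, d = 0.657.
X–Z: 14/32 differ, p = 0.438, d = 0.657.
Y–Z: 11/32 differ, p = 0.344, d = 0.460.
The smallest distance is between Y and Z.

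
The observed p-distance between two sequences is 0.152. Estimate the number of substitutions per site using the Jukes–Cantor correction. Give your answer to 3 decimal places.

0.170

d = −(3/4) ln(1 − 4p/3) = −0.75 ln(1 − 0.202667) = −0.75 ln(0.797333)
  = −0.75 × (-0.226483) = 0.169862 substitutions/site.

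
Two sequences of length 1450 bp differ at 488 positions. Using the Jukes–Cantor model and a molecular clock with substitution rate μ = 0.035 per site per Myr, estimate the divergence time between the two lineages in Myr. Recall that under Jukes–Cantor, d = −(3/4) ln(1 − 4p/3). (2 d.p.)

p = 488/1450 ≈ 0.336552.
d = −(3/4) ln(1 − 4p/3) = −0.75 ln(1 − 0.448736) = −0.75 ln(0.551264)
  = −0.75 × (-0.595541) = 0.446656 substitutions/site.
Under a molecular clock d = 2μt, so t = d/(2μ) = 0.446656 / (2 × 0.035) = 6.38 Myr.

6.38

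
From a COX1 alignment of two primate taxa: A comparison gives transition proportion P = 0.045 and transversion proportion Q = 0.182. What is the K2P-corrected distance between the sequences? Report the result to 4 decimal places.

0.2719

Under the Kimura two-parameter model, d = −½ ln(1 − 2P − Q) − ¼ ln(1 − 2Q).
1 − 2P − Q = 0.728, giving −½ ln(0.728) = 0.158727.
1 − 2Q = 0.636, giving −¼ ln(0.636) = 0.113139.
d = 0.158727 + 0.113139 = 0.271866.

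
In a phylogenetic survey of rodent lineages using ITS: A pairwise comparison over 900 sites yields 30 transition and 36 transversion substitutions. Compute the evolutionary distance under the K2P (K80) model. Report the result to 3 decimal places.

P = 30/900 ≈ 0.033333 and Q = 36/900 = 0.04.
Under the Kimura two-parameter model, d = −½ ln(1 − 2P − Q) − ¼ ln(1 − 2Q).
1 − 2P − Q = 0.893334, giving −½ ln(0.893334) = 0.056397.
1 − 2Q = 0.92, giving −¼ ln(0.92) = 0.020845.
d = 0.056397 + 0.020845 = 0.077242.

0.077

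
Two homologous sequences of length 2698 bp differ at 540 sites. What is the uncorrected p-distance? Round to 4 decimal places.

0.2001

p = 540/2698 = 0.200148… ≈ 0.2001 (to 4 d.p.).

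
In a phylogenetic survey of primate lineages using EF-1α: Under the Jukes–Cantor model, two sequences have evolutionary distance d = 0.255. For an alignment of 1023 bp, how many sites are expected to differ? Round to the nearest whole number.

221

Invert JC69: p = (3/4)(1 − e^(−4d/3)) = 0.75 × (1 − e^(-0.34)) = 0.75 × (1 − 0.711770) = 0.216173.
Expected differing sites = pL ≈ 0.216173 × 1023 = 221.144979 ≈ 221.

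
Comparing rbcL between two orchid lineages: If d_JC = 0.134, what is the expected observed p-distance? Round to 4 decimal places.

p = (3/4)(1 − e^(−4d/3)) = 0.75 × (1 − e^(-0.178667)) = 0.75 × (1 − 0.836384) = 0.122712.

0.1227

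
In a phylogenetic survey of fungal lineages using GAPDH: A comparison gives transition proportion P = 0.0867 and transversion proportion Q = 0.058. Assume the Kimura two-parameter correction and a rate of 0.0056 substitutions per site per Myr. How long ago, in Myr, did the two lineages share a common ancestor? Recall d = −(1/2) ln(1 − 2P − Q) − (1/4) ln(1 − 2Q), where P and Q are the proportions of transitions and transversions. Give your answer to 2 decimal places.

Under the Kimura two-parameter model, d = −½ ln(1 − 2P − Q) − ¼ ln(1 − 2Q).
1 − 2P − Q = 0.7686, giving −½ ln(0.7686) = 0.131592.
1 − 2Q = 0.884, giving −¼ ln(0.884) = 0.030825.
d = 0.131592 + 0.030825 = 0.162417.
Under a molecular clock d = 2μt, so t = d/(2μ) = 0.162417 / (2 × 0.0056) = 14.50 Myr.

14.50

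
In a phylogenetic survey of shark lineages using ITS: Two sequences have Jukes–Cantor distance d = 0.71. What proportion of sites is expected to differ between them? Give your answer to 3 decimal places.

0.459

p = (3/4)(1 − e^(−4d/3)) = 0.75 × (1 − e^(-0.946667)) = 0.75 × (1 − 0.388032) = 0.458976.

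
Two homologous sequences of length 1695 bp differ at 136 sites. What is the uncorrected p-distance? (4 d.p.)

0.0802

p = 136/1695 = 0.080235… ≈ 0.0802 (to 4 d.p.).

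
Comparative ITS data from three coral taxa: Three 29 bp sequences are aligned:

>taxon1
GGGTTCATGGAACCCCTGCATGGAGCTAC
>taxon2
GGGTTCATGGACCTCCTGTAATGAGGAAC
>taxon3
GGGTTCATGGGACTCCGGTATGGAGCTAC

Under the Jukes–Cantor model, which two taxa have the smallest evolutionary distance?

taxon1–taxon2: 7/29 differ, p = 0.241, d = 0.291.
taxon1–taxon3: 4/29 differ, p = 0.138, d = 0.152.
taxon2–taxon3: 7/29 differ, p = 0.241, d = 0.291.
The smallest distance is between taxon1 and taxon3.

taxon1 and taxon3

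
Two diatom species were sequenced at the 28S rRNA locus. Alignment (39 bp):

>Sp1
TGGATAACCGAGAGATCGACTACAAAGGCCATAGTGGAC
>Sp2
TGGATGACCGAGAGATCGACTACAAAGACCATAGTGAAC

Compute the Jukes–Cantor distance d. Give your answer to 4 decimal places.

0.0812

The sequences differ at 3 of 39 sites (6, 28, 37), so p = 3/39 ≈ 0.076923.
d = −(3/4) ln(1 − 4p/3) = −0.75 ln(1 − 0.102564) = −0.75 ln(0.897436)
  = −0.75 × (-0.108213) = 0.081160 substitutions/site.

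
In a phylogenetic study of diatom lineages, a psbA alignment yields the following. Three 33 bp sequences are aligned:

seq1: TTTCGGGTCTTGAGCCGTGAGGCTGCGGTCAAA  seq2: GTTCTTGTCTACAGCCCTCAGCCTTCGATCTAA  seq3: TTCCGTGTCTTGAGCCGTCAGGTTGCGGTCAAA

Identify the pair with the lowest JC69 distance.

seq1 and seq3

seq1–seq2: 11/33 differ, p = 0.333, d = 0.441.
seq1–seq3: 4/33 differ, p = 0.121, d = 0.132.
seq2–seq3: 11/33 differ, p = 0.333, d = 0.441.
The smallest distance is between seq1 and seq3.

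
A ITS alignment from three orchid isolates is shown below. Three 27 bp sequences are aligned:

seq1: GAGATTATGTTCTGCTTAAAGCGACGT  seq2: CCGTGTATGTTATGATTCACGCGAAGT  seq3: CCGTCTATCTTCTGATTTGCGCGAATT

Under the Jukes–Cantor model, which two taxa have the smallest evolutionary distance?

seq1–seq2: 9/27 differ, p = 0.333, d = 0.441.
seq1–seq3: 11/27 differ, p = 0.407, d = 0.588.
seq2–seq3: 6/27 differ, p = 0.222, d = 0.264.
The smallest distance is between seq2 and seq3.

seq2 and seq3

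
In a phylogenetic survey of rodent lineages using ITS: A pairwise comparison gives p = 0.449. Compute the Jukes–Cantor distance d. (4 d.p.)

d = −(3/4) ln(1 − 4p/3) = −0.75 ln(1 − 0.598667) = −0.75 ln(0.401333)
  = −0.75 × (-0.912964) = 0.684723 substitutions/site.

0.6847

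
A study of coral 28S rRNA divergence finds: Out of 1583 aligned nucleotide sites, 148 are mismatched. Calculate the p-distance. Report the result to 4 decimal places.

0.0935

p = 148/1583 = 0.093493… ≈ 0.0935 (to 4 d.p.).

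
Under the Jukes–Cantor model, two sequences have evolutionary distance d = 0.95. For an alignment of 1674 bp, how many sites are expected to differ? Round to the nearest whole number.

Invert JC69: p = (3/4)(1 − e^(−4d/3)) = 0.75 × (1 − e^(-1.266667)) = 0.75 × (1 − 0.281769) = 0.538673.
Expected differing sites = pL ≈ 0.538673 × 1674 = 901.738602 ≈ 902.

902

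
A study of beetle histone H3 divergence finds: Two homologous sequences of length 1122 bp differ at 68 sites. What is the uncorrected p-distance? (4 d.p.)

0.0606

p = 68/1122 = 0.060606… ≈ 0.0606 (to 4 d.p.).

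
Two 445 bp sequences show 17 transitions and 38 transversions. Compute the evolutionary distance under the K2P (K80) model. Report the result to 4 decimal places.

0.1351

P = 17/445 ≈ 0.038202 and Q = 38/445 ≈ 0.085393.
Under the Kimura two-parameter model, d = −½ ln(1 − 2P − Q) − ¼ ln(1 − 2Q).
1 − 2P − Q = 0.838203, giving −½ ln(0.838203) = 0.088247.
1 − 2Q = 0.829214, giving −¼ ln(0.829214) = 0.046819.
d = 0.088247 + 0.046819 = 0.135066.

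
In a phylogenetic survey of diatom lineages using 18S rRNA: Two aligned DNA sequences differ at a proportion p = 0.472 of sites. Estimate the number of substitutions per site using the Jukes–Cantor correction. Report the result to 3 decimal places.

d = −(3/4) ln(1 − 4p/3) = −0.75 ln(1 − 0.629333) = −0.75 ln(0.370667)
  = −0.75 × (-0.992451) = 0.744338 substitutions/site.

0.744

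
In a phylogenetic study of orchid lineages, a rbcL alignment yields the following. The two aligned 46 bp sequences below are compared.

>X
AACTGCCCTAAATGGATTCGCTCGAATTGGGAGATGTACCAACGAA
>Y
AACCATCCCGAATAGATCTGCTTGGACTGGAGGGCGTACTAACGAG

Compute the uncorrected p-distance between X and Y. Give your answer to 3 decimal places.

The sequences differ at 17 of 46 positions.
p = 17/46 = 0.369565… ≈ 0.370 (to 3 d.p.).

0.370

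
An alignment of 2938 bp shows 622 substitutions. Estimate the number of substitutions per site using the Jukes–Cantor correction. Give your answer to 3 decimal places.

0.249

p = 622/2938 ≈ 0.211709.
d = −(3/4) ln(1 − 4p/3) = −0.75 ln(1 − 0.282279) = −0.75 ln(0.717721)
  = −0.75 × (-0.331674) = 0.248756 substitutions/site.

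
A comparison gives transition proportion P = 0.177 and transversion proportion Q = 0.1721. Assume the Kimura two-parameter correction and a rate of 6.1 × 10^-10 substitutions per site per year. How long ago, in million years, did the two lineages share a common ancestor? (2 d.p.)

392.50

Under the Kimura two-parameter model, d = −½ ln(1 − 2P − Q) − ¼ ln(1 − 2Q).
1 − 2P − Q = 0.4739, giving −½ ln(0.4739) = 0.373379.
1 − 2Q = 0.6558, giving −¼ ln(0.6558) = 0.105475.
d = 0.373379 + 0.105475 = 0.478854.
Under a molecular clock d = 2μt, so t = d/(2μ) = 0.478854 / (2 × 6.1 × 10^-10) = 392.50 million years.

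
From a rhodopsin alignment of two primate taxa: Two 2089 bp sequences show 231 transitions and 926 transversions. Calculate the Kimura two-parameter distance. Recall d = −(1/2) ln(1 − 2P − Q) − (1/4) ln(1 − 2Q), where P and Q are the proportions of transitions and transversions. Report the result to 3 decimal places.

P = 231/2089 ≈ 0.110579 and Q = 926/2089 ≈ 0.443274.
Under the Kimura two-parameter model, d = −½ ln(1 − 2P − Q) − ¼ ln(1 − 2Q).
1 − 2P − Q = 0.335568, giving −½ ln(0.335568) = 0.545965.
1 − 2Q = 0.113452, giving −¼ ln(0.113452) = 0.544094.
d = 0.545965 + 0.544094 = 1.090059.

1.090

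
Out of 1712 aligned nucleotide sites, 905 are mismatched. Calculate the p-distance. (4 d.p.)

0.5286

p = 905/1712 = 0.528621… ≈ 0.5286 (to 4 d.p.).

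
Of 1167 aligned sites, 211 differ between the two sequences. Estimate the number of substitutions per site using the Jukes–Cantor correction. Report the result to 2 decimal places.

p = 211/1167 ≈ 0.180805.
d = −(3/4) ln(1 − 4p/3) = −0.75 ln(1 − 0.241073) = −0.75 ln(0.758927)
  = −0.75 × (-0.275850) = 0.206888 substitutions/site.

0.21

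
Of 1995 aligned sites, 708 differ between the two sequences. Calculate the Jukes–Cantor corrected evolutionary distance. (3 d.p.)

0.481

p = 708/1995 ≈ 0.354887.
d = −(3/4) ln(1 − 4p/3) = −0.75 ln(1 − 0.473183) = −0.75 ln(0.526817)
  = −0.75 × (-0.640902) = 0.480677 substitutions/site.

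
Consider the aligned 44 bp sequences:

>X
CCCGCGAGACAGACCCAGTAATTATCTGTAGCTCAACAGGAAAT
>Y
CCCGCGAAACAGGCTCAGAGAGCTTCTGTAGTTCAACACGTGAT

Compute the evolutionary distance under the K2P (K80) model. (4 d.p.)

Of 44 sites, 7 differences are transitions and 5 are transversions, so P = 7/44 ≈ 0.159091 and Q = 5/44 ≈ 0.113636.
Under the Kimura two-parameter model, d = −½ ln(1 − 2P − Q) − ¼ ln(1 − 2Q).
1 − 2P − Q = 0.568182, giving −½ ln(0.568182) = 0.282657.
1 − 2Q = 0.772728, giving −¼ ln(0.772728) = 0.064457.
d = 0.282657 + 0.064457 = 0.347114.

0.3471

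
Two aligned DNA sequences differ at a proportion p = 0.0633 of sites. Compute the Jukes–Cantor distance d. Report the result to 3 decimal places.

d = −(3/4) ln(1 − 4p/3) = −0.75 ln(1 − 0.0844) = −0.75 ln(0.9156)
  = −0.75 × (-0.088176) = 0.066132 substitutions/site.

0.066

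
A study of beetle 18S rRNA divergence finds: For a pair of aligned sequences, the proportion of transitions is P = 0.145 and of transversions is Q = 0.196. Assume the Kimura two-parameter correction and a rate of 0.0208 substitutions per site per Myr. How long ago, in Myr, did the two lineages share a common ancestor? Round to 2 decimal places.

10.99

Under the Kimura two-parameter model, d = −½ ln(1 − 2P − Q) − ¼ ln(1 − 2Q).
1 − 2P − Q = 0.514, giving −½ ln(0.514) = 0.332766.
1 − 2Q = 0.608, giving −¼ ln(0.608) = 0.124395.
d = 0.332766 + 0.124395 = 0.457161.
Under a molecular clock d = 2μt, so t = d/(2μ) = 0.457161 / (2 × 0.0208) = 10.99 Myr.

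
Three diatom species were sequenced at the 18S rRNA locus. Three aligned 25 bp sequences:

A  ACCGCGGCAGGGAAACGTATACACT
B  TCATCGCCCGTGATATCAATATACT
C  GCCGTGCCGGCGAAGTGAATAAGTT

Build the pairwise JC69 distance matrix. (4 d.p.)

A–B: 11/25 sites differ → p = 0.44, d = −0.75 ln(1 − 0.586667) = 0.662626 ≈ 0.6626.
A–C: 11/25 sites differ → p = 0.44, d = −0.75 ln(1 − 0.586667) = 0.662626 ≈ 0.6626.
B–C: 12/25 sites differ → p = 0.48, d = −0.75 ln(1 − 0.64) = 0.766238 ≈ 0.7662.

d(A,B) = 0.6626, d(A,C) = 0.6626, d(B,C) = 0.7662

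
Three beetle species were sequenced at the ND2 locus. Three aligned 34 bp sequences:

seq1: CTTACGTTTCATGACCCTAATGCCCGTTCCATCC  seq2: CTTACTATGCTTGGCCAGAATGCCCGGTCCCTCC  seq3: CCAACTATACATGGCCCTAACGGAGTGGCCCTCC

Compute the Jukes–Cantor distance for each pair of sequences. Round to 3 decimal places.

seq1–seq2: 9/34 sites differ → p ≈ 0.264706, d = −0.75 ln(1 − 0.352941) = 0.326488 ≈ 0.326.
seq1–seq3: 14/34 sites differ → p ≈ 0.411765, d = −0.75 ln(1 − 0.54902) = 0.597249 ≈ 0.597.
seq2–seq3: 12/34 sites differ → p ≈ 0.352941, d = −0.75 ln(1 − 0.470588) = 0.476991 ≈ 0.477.

d(seq1,seq2) = 0.326, d(seq1,seq3) = 0.597, d(seq2,seq3) = 0.477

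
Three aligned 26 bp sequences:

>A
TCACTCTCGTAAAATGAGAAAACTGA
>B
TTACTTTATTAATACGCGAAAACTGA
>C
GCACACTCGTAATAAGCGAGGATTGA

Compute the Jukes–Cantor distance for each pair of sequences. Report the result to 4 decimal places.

A–B: 7/26 sites differ → p ≈ 0.269231, d = −0.75 ln(1 − 0.358975) = 0.333515 ≈ 0.3335.
A–C: 8/26 sites differ → p ≈ 0.307692, d = −0.75 ln(1 − 0.410256) = 0.396050 ≈ 0.3961.
B–C: 10/26 sites differ → p ≈ 0.384615, d = −0.75 ln(1 − 0.51282) = 0.539341 ≈ 0.5393.

d(A,B) = 0.3335, d(A,C) = 0.3961, d(B,C) = 0.5393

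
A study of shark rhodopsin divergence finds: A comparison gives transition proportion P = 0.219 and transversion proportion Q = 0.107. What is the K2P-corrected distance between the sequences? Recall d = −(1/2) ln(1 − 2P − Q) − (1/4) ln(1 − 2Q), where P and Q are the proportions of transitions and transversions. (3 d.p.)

0.454

Under the Kimura two-parameter model, d = −½ ln(1 − 2P − Q) − ¼ ln(1 − 2Q).
1 − 2P − Q = 0.455, giving −½ ln(0.455) = 0.393729.
1 − 2Q = 0.786, giving −¼ ln(0.786) = 0.060200.
d = 0.393729 + 0.060200 = 0.453929.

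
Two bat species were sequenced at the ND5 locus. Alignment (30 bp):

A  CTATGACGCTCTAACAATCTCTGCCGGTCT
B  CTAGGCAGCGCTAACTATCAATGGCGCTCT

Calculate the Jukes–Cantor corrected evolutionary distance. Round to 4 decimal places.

0.3831

The sequences differ at 9 of 30 sites (4, 6, 7, 10, 16, 20, 21, 24, 27), so p = 9/30 = 0.3.
d = −(3/4) ln(1 − 4p/3) = −0.75 ln(1 − 0.4) = −0.75 ln(0.6)
  = −0.75 × (-0.510826) = 0.383120 substitutions/site.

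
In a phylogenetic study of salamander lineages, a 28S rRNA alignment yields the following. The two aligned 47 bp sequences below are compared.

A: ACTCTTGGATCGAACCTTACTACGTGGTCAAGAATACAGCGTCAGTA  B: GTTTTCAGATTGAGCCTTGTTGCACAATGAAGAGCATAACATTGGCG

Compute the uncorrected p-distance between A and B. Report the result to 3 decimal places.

The sequences differ at 24 of 47 positions.
p = 24/47 = 0.510638… ≈ 0.511 (to 3 d.p.).

0.511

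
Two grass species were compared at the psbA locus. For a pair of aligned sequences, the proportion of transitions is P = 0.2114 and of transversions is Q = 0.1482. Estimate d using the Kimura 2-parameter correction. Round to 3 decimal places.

Under the Kimura two-parameter model, d = −½ ln(1 − 2P − Q) − ¼ ln(1 − 2Q).
1 − 2P − Q = 0.429, giving −½ ln(0.429) = 0.423149.
1 − 2Q = 0.7036, giving −¼ ln(0.7036) = 0.087886.
d = 0.423149 + 0.087886 = 0.511035.

0.511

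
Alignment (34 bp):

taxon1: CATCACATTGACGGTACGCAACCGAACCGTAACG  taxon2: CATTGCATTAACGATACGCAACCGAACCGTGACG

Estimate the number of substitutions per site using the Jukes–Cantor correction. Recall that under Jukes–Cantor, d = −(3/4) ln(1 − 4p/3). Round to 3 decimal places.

The sequences differ at 5 of 34 sites (4, 5, 10, 14, 31), so p = 5/34 ≈ 0.147059.
d = −(3/4) ln(1 − 4p/3) = −0.75 ln(1 − 0.196079) = −0.75 ln(0.803921)
  = −0.75 × (-0.218254) = 0.163691 substitutions/site.

0.164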